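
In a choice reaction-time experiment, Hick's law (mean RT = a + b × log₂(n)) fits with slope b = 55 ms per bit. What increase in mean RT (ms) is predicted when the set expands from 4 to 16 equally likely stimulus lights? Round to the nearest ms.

Only the slope matters, since a is common to both: ΔRT = b·log₂(n₂/n₁).
log₂(16) − log₂(4) = log₂(16/4) = log₂(4) = 2.
ΔRT = 55 × 2.0000 = 110.000 ms.

110 ms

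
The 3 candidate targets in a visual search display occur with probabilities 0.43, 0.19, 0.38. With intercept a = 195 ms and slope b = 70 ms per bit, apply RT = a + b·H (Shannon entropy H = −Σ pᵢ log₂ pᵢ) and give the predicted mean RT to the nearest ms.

Entropy contributions −pᵢ log₂ pᵢ: 0.5236, 0.4552, 0.5305; sum H = 1.5092 bits.
RT = a + bH = 195 + 70·1.5092 = 300.65 ms.

301 ms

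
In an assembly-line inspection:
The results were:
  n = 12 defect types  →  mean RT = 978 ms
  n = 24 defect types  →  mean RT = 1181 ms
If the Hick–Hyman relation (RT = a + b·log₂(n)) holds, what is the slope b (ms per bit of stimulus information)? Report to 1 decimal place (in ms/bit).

b = (RT₂ − RT₁)/(log₂ n₂ − log₂ n₁) = (1181 − 978)/(4.5850 − 3.5850) = 203.000 ms/bit.

203.0 ms/bit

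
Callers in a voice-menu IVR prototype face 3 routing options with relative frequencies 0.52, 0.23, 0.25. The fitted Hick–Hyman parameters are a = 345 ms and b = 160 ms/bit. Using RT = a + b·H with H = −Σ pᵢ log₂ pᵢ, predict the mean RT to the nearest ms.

Entropy contributions −pᵢ log₂ pᵢ: 0.4906, 0.4877, 0.5000; sum H = 1.4782 bits.
RT = a + bH = 345 + 160·1.4782 = 581.52 ms.

582 ms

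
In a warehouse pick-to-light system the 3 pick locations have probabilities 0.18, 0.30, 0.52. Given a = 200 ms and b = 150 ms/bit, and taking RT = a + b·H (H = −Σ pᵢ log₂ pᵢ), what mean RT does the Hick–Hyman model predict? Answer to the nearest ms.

419 ms

Entropy contributions −pᵢ log₂ pᵢ: 0.4453, 0.5211, 0.4906; sum H = 1.4570 bits.
RT = a + bH = 200 + 150·1.4570 = 418.55 ms.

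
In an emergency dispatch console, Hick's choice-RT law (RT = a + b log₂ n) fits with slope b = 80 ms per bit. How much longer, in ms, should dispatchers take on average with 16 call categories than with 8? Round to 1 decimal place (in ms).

ΔRT = (a + b log₂ n₂) − (a + b log₂ n₁) = b·(log₂ n₂ − log₂ n₁).
log₂(16) − log₂(8) = log₂(16/8) = log₂(2) = 1.
ΔRT = 80 × 1.0000 = 80.000 ms.

80.0 ms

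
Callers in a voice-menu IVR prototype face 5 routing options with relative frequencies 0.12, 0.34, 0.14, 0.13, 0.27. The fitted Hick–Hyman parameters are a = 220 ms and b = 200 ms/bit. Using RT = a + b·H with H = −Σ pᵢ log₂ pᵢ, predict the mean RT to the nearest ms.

657 ms

H = 0.12·log₂(1/0.12) + 0.34·log₂(1/0.34) + 0.14·log₂(1/0.14) + 0.13·log₂(1/0.13) + 0.27·log₂(1/0.27) = 2.1860 bits.
RT = 220 + 200 × 2.1860 = 657.20 ms.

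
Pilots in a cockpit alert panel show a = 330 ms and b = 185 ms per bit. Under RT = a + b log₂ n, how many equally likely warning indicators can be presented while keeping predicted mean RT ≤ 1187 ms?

24

Information budget: (1187 − 330)/185 = 4.6324 bits, so n ≤ 2^4.6324 = 24.803 → at most 24.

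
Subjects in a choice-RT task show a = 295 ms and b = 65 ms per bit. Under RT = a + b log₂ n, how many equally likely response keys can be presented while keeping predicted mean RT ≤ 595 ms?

24

65·log₂ n ≤ 595 − 295 = 300, giving log₂ n ≤ 4.6154 and n ≤ 24.511. The largest whole number is 24.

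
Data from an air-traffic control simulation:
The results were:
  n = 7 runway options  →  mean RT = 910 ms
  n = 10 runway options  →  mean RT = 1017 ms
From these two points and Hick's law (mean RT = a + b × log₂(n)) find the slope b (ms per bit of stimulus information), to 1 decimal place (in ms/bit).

b = (RT₂ − RT₁)/(log₂ n₂ − log₂ n₁) = (1017 − 910)/(3.3219 − 2.8074) = 207.939 ms/bit.

207.9 ms/bit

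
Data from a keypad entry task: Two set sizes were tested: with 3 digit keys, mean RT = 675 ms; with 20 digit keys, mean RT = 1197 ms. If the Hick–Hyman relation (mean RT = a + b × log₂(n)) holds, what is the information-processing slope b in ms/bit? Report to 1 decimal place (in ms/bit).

b = (RT₂ − RT₁)/(log₂ n₂ − log₂ n₁) = (1197 − 675)/(4.3219 − 1.5850) = 190.722 ms/bit.

190.7 ms/bit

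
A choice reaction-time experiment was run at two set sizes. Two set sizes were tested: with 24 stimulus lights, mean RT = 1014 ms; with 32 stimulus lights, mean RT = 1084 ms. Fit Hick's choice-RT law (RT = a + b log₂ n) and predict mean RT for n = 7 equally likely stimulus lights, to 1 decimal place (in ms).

With log₂ n on the abscissa the relation is linear; from the two conditions:
  b = (1084 − 1014) / (log₂ 32 − log₂ 24) = 70 / (5 − 4.5850) = 168.659 ms/bit
  a = 1014 − 168.659 × 4.5850 = 240.703 ms
Then RT(7) = 240.703 + 168.659 × log₂ 7 = 240.703 + 168.659 × 2.8074 ≈ 714.190 ms.

714.2 ms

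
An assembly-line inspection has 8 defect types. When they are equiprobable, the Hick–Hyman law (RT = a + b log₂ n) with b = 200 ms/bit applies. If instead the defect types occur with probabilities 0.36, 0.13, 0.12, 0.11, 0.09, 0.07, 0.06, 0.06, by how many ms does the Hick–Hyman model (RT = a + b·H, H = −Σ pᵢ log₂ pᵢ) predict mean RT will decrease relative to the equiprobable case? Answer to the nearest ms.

60 ms

The RT saving is b·ΔH. Equiprobable H₀ = log₂(8) = 3.0000 bits; with the given probabilities H = 2.6989 bits.
b·(H₀ − H) = 200 × (3.0000 − 2.6989) = 60.22 ms.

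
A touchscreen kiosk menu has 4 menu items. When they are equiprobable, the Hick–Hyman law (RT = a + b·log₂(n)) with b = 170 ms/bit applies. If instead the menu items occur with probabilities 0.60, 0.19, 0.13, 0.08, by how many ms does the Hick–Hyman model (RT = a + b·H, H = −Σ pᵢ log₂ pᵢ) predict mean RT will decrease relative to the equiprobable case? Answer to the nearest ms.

Equiprobable entropy H₀ = log₂ 4 = 2.0000 bits.
Skewed entropy H = −Σ pᵢ log₂ pᵢ = 1.5716 bits.
ΔRT = b·(H₀ − H) = 170 × 0.4284 = 72.84 ms.

73 ms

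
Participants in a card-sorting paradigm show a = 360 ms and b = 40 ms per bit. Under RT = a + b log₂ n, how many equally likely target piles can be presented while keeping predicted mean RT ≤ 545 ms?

24

40·log₂ n ≤ 545 − 360 = 185, giving log₂ n ≤ 4.6250 and n ≤ 24.675. The largest whole number is 24.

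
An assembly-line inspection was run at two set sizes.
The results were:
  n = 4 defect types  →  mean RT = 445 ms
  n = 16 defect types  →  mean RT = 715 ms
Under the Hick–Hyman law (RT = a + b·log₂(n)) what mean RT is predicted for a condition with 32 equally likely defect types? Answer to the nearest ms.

850 ms

Fit slope and intercept:
  b = (715 − 445) / (log₂ 16 − log₂ 4) = 270 / (4 − 2) = 135 ms/bit
  a = 445 − 135 × 2 = 175 ms
Then RT(32) = 175 + 135 × log₂ 32 = 175 + 135 × 5 ≈ 850.000 ms.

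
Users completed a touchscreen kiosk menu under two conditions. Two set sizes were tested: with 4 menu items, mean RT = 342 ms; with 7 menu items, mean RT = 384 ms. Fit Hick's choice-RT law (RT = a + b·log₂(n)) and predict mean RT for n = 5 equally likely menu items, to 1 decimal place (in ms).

358.7 ms

Fit slope and intercept:
  b = (384 − 342) / (log₂ 7 − log₂ 4) = 42 / (2.8074 − 2) = 52.022 ms/bit
  a = 342 − 52.022 × 2 = 237.957 ms
Then RT(5) = 237.957 + 52.022 × log₂ 5 = 237.957 + 52.022 × 2.3219 ≈ 358.747 ms.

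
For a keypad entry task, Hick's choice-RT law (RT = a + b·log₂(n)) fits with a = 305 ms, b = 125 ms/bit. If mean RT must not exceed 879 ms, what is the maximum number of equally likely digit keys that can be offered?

24

Set 305 + 125·log₂ n ≤ 879 → log₂ n ≤ (879 − 305)/125 = 4.5920.
So n ≤ 2^4.5920 = 24.117; the largest integer n is 24.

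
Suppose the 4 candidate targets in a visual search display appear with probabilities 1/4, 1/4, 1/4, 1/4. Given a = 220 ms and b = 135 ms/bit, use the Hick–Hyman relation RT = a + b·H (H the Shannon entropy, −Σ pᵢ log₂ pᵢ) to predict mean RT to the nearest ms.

490 ms

H = −Σ pᵢ log₂ pᵢ = 0.25·2 + 0.25·2 + 0.25·2 + 0.25·2 = 2.000 bits.
RT = 220 + 135 × 2.000 = 490.00 ms.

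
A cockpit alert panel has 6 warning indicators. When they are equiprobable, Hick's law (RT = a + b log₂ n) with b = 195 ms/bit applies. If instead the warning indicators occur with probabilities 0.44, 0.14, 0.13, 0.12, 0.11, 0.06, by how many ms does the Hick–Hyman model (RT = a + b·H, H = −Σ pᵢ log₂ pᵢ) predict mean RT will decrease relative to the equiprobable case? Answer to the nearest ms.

63 ms

The RT saving is b·ΔH. Equiprobable H₀ = log₂(6) = 2.5850 bits; with the given probabilities H = 2.2618 bits.
b·(H₀ − H) = 195 × (2.5850 − 2.2618) = 63.02 ms.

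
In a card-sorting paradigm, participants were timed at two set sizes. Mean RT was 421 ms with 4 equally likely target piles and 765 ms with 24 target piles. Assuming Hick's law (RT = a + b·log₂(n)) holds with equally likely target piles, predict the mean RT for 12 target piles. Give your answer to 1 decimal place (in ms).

Solve the two-equation system in a and b:
  b = (765 − 421) / (log₂ 24 − log₂ 4) = 344 / (4.5850 − 2) = 133.077 ms/bit
  a = 421 − 133.077 × 2 = 154.845 ms
Then RT(12) = 154.845 + 133.077 × log₂ 12 = 154.845 + 133.077 × 3.5850 ≈ 631.923 ms.

631.9 ms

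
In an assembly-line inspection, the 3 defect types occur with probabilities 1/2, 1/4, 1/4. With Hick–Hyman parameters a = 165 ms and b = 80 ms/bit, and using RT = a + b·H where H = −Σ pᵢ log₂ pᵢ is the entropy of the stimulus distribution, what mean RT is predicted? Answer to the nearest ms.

Each term −pᵢ log₂ pᵢ: 0.5·1 + 0.25·2 + 0.25·2; summed, H = 1.500 bits.
Mean RT = a + bH = 165 + 80·1.500 = 285.00 ms.

285 ms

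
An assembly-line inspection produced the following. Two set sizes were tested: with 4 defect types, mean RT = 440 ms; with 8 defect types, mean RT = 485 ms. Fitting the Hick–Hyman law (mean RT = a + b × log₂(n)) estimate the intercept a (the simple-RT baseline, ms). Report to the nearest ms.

b = (RT₂ − RT₁)/(log₂ n₂ − log₂ n₁) = (485 − 440)/(3 − 2) = 45 ms/bit.
Intercept: a = 440 − 45·log₂(4) = 350.000 ms.

350 ms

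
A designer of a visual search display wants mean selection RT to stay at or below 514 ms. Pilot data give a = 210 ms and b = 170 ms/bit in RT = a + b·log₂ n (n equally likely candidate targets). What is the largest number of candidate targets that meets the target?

3

Set 210 + 170·log₂ n ≤ 514 → log₂ n ≤ (514 − 210)/170 = 1.7882.
So n ≤ 2^1.7882 = 3.454; the largest integer n is 3.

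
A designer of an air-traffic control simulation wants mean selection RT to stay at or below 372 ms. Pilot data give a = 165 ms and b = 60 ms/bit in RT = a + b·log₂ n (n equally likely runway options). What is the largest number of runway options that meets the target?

10

Set 165 + 60·log₂ n ≤ 372 → log₂ n ≤ (372 − 165)/60 = 3.4500.
So n ≤ 2^3.4500 = 10.928; the largest integer n is 10.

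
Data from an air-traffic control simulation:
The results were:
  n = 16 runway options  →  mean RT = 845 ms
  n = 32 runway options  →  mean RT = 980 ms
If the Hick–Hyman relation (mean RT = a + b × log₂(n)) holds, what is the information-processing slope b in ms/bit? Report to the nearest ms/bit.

Slope: b = (980 − 845) / (log₂ 32 − log₂ 16) = 135/1.0000 = 135 ms/bit.

135 ms/bit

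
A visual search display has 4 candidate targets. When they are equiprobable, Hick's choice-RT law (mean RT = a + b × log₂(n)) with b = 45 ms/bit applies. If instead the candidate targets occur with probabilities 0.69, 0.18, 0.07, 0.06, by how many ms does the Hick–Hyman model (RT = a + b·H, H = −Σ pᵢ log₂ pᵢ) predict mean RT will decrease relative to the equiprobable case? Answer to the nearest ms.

Equiprobable entropy H₀ = log₂ 4 = 2.0000 bits.
Skewed entropy H = −Σ pᵢ log₂ pᵢ = 1.3268 bits.
ΔRT = b·(H₀ − H) = 45 × 0.6732 = 30.30 ms.

30 ms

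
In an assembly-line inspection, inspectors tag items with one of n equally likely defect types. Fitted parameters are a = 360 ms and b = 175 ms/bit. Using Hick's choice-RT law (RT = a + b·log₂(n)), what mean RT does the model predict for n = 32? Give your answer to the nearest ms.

log₂(32) = 5 bits, so RT = 360 + 175 × 5 ≈ 1235.000 ms.

1235 ms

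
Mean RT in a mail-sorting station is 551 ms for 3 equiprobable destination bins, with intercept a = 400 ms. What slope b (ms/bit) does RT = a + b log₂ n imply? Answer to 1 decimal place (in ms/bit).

b = (551 − 400) / log₂(3) = 151 / 1.5850 = 95.270 ms/bit.

95.3 ms/bit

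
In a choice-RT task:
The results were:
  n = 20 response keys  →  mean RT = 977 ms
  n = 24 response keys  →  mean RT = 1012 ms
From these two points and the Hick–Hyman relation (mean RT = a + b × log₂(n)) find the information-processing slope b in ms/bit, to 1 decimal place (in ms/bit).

b = (RT₂ − RT₁)/(log₂ n₂ − log₂ n₁) = (1012 − 977)/(4.5850 − 4.3219) = 133.062 ms/bit.

133.1 ms/bit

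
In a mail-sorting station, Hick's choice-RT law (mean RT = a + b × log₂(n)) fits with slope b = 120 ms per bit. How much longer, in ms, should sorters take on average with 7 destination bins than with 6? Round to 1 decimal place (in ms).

The intercept a cancels: ΔRT = b·(log₂ n₂ − log₂ n₁) = b·log₂(n₂/n₁).
log₂(7) − log₂(6) = 2.8074 − 2.5850 = 0.2224.
ΔRT = 120 × 0.2224 = 26.687 ms.

26.7 ms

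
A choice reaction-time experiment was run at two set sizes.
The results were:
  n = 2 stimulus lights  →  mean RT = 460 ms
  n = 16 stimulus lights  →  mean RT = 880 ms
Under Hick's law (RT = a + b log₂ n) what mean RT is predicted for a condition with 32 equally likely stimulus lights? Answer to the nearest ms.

Solve the two-equation system in a and b:
  b = (880 − 460) / (log₂ 16 − log₂ 2) = 420 / (4 − 1) = 140 ms/bit
  a = 460 − 140 × 1 = 320 ms
Then RT(32) = 320 + 140 × log₂ 32 = 320 + 140 × 5 ≈ 1020.000 ms.

1020 ms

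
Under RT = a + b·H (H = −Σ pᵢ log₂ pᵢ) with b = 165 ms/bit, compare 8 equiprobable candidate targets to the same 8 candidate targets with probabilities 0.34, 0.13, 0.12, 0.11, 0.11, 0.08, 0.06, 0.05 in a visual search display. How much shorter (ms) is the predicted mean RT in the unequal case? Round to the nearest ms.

44 ms

The RT saving is b·ΔH. Equiprobable H₀ = log₂(8) = 3.0000 bits; with the given probabilities H = 2.7306 bits.
b·(H₀ − H) = 165 × (3.0000 − 2.7306) = 44.45 ms.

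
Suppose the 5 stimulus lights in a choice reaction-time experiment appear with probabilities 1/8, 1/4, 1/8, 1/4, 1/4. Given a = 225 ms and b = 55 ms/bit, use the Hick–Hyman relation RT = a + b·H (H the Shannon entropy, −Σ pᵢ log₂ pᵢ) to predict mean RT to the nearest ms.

349 ms

Each term −pᵢ log₂ pᵢ: 0.125·3 + 0.25·2 + 0.125·3 + 0.25·2 + 0.25·2; summed, H = 2.250 bits.
Mean RT = a + bH = 225 + 55·2.250 = 348.75 ms.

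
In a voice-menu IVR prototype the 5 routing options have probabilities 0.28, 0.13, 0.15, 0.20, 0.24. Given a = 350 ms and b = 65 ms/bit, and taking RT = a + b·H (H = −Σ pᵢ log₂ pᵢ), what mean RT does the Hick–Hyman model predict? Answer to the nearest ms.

497 ms

Entropy contributions −pᵢ log₂ pᵢ: 0.5142, 0.3826, 0.4105, 0.4644, 0.4941; sum H = 2.2659 bits.
RT = a + bH = 350 + 65·2.2659 = 497.29 ms.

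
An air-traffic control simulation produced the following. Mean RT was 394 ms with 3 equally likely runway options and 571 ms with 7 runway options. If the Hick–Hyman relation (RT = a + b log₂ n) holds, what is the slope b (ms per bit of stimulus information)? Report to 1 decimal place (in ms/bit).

144.8 ms/bit

Slope: b = (571 − 394) / (log₂ 7 − log₂ 3) = 177/1.2224 = 144.798 ms/bit.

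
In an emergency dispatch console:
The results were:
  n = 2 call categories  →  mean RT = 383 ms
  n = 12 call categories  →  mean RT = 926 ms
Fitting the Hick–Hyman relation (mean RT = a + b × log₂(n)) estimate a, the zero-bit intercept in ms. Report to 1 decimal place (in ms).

172.9 ms

The slope on a log₂ axis is (926 − 383) / (3.5850 − 1) = 210.061 ms/bit.
a = RT₁ − b·log₂ n₁ = 383 − 210.061 × 1 = 172.939 ms.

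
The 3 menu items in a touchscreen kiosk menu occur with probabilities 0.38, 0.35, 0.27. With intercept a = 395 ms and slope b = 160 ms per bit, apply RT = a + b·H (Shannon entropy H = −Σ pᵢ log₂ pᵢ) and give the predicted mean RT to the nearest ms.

Entropy contributions −pᵢ log₂ pᵢ: 0.5305, 0.5301, 0.5100; sum H = 1.5706 bits.
RT = a + bH = 395 + 160·1.5706 = 646.29 ms.

646 ms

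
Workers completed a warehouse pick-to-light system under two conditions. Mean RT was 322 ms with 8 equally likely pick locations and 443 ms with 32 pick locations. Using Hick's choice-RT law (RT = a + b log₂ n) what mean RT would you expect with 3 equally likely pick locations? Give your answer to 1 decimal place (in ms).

Fit slope and intercept:
  b = (443 − 322) / (log₂ 32 − log₂ 8) = 121 / (5 − 3) = 60.500 ms/bit
  a = 322 − 60.500 × 3 = 140.500 ms
Then RT(3) = 140.500 + 60.500 × log₂ 3 = 140.500 + 60.500 × 1.5850 ≈ 236.390 ms.

236.4 ms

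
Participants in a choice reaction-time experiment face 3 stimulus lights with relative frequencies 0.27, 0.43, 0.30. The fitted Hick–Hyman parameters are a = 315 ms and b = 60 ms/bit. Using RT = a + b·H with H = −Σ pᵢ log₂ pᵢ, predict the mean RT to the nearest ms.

408 ms

Entropy contributions −pᵢ log₂ pᵢ: 0.5100, 0.5236, 0.5211; sum H = 1.5547 bits.
RT = a + bH = 315 + 60·1.5547 = 408.28 ms.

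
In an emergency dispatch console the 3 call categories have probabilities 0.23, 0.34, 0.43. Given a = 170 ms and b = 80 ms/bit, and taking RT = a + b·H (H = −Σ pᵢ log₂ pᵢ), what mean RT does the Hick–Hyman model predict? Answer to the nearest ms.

293 ms

H = 0.23·log₂(1/0.23) + 0.34·log₂(1/0.34) + 0.43·log₂(1/0.43) = 1.5404 bits.
RT = 170 + 80 × 1.5404 = 293.23 ms.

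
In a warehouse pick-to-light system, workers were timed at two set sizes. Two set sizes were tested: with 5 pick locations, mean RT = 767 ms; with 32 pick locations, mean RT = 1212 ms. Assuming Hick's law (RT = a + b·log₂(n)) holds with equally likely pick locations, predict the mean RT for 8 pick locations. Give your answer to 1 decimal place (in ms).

RT is linear in log₂ n, so two points fix the line:
  b = (1212 − 767) / (log₂ 32 − log₂ 5) = 445 / (5 − 2.3219) = 166.164 ms/bit
  a = 767 − 166.164 × 2.3219 = 381.178 ms
Then RT(8) = 381.178 + 166.164 × log₂ 8 = 381.178 + 166.164 × 3 ≈ 879.671 ms.

879.7 ms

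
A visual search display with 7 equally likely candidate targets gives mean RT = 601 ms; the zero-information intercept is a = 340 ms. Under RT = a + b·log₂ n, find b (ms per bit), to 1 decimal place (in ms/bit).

7 alternatives carry log₂ 7 = 2.8074 bits; the choice cost is 601 − 340 = 261 ms, so b = 261/2.8074 = 92.970 ms/bit.

93.0 ms/bit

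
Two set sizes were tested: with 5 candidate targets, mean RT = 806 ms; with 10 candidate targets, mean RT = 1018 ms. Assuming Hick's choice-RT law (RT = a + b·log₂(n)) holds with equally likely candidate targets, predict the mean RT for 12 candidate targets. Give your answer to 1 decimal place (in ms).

1073.8 ms

With log₂ n on the abscissa the relation is linear; from the two conditions:
  b = (1018 − 806) / (log₂ 10 − log₂ 5) = 212 / (3.3219 − 2.3219) = 212.000 ms/bit
  a = 806 − 212.000 × 2.3219 = 313.751 ms
Then RT(12) = 313.751 + 212.000 × log₂ 12 = 313.751 + 212.000 × 3.5850 ≈ 1073.763 ms.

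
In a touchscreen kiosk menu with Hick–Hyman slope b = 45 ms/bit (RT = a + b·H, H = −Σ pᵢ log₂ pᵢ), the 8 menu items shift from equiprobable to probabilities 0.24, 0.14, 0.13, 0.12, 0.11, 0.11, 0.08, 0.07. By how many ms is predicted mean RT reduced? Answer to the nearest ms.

4 ms

The RT saving is b·ΔH. Equiprobable H₀ = log₂(8) = 3.0000 bits; with the given probabilities H = 2.9016 bits.
b·(H₀ − H) = 45 × (3.0000 − 2.9016) = 4.43 ms.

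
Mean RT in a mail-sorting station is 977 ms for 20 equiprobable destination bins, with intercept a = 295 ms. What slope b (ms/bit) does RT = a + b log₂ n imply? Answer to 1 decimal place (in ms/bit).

157.8 ms/bit

log₂(20) = 4.3219 bits.
b = (RT − a)/log₂ n = (977 − 295) / 4.3219 = 157.800 ms/bit.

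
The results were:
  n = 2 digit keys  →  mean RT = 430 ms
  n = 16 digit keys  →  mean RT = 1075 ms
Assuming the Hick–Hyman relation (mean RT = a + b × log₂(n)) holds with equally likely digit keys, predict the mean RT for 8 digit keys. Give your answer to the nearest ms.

860 ms

Fit slope and intercept:
  b = (1075 − 430) / (log₂ 16 − log₂ 2) = 645 / (4 − 1) = 215 ms/bit
  a = 430 − 215 × 1 = 215 ms
Then RT(8) = 215 + 215 × log₂ 8 = 215 + 215 × 3 ≈ 860.000 ms.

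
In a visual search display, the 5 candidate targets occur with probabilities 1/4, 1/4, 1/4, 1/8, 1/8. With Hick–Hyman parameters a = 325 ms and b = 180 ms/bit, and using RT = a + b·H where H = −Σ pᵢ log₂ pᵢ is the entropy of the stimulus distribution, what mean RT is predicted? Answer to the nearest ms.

730 ms

H = −Σ pᵢ log₂ pᵢ = 0.25·2 + 0.25·2 + 0.25·2 + 0.125·3 + 0.125·3 = 2.250 bits.
RT = 325 + 180 × 2.250 = 730.00 ms.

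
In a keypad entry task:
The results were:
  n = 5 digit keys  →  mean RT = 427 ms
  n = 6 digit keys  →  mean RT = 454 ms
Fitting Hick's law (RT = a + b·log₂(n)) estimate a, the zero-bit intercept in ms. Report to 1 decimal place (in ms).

b = (RT₂ − RT₁)/(log₂ n₂ − log₂ n₁) = (454 − 427)/(2.5850 − 2.3219) = 102.648 ms/bit.
Intercept: a = 427 − 102.648·log₂(5) = 188.658 ms.

188.7 ms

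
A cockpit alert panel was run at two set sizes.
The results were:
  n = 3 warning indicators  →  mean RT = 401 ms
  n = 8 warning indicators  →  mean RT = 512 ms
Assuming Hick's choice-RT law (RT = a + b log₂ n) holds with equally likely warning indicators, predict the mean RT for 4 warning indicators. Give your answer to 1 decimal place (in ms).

RT is linear in log₂ n, so two points fix the line:
  b = (512 − 401) / (log₂ 8 − log₂ 3) = 111 / (3 − 1.5850) = 78.443 ms/bit
  a = 401 − 78.443 × 1.5850 = 276.671 ms
Then RT(4) = 276.671 + 78.443 × log₂ 4 = 276.671 + 78.443 × 2 ≈ 433.557 ms.

433.6 ms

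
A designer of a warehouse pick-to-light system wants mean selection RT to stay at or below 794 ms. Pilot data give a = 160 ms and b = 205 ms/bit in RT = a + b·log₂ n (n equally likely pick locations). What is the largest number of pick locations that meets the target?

8

Information budget: (794 − 160)/205 = 3.0927 bits, so n ≤ 2^3.0927 = 8.531 → at most 8.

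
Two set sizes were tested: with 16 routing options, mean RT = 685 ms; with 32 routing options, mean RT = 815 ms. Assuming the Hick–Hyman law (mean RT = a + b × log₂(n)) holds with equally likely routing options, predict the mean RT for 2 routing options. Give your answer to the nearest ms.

295 ms

Solve the two-equation system in a and b:
  b = (815 − 685) / (log₂ 32 − log₂ 16) = 130 / (5 − 4) = 130 ms/bit
  a = 685 − 130 × 4 = 165 ms
Then RT(2) = 165 + 130 × log₂ 2 = 165 + 130 × 1 ≈ 295.000 ms.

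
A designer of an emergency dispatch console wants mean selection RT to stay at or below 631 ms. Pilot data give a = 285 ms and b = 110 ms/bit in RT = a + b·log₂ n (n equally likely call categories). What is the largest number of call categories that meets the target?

110·log₂ n ≤ 631 − 285 = 346, giving log₂ n ≤ 3.1455 and n ≤ 8.849. The largest whole number is 8.

8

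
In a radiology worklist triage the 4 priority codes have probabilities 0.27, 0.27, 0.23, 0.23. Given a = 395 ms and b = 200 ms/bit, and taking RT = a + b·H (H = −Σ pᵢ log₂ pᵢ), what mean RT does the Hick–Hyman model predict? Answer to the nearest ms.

794 ms

Entropy contributions −pᵢ log₂ pᵢ: 0.5100, 0.5100, 0.4877, 0.4877; sum H = 1.9954 bits.
RT = a + bH = 395 + 200·1.9954 = 794.08 ms.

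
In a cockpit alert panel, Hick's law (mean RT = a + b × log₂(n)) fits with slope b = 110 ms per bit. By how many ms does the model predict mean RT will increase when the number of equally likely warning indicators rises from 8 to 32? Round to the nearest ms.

Only the slope matters, since a is common to both: ΔRT = b·log₂(n₂/n₁).
log₂(32) − log₂(8) = log₂(32/8) = log₂(4) = 2.
ΔRT = 110 × 2.0000 = 220.000 ms.

220 ms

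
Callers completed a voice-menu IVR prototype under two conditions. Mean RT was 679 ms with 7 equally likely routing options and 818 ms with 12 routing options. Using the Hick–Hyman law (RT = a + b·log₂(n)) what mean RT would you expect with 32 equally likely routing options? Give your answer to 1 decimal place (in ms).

1070.9 ms

Fit slope and intercept:
  b = (818 − 679) / (log₂ 12 − log₂ 7) = 139 / (3.5850 − 2.8074) = 178.753 ms/bit
  a = 679 − 178.753 × 2.8074 = 177.176 ms
Then RT(32) = 177.176 + 178.753 × log₂ 32 = 177.176 + 178.753 × 5 ≈ 1070.943 ms.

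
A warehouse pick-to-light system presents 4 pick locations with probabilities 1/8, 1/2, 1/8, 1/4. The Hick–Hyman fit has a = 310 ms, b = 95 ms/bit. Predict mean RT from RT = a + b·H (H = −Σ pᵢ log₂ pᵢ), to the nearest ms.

H = −Σ pᵢ log₂ pᵢ = 0.125·3 + 0.5·1 + 0.125·3 + 0.25·2 = 1.750 bits.
RT = 310 + 95 × 1.750 = 476.25 ms.

476 ms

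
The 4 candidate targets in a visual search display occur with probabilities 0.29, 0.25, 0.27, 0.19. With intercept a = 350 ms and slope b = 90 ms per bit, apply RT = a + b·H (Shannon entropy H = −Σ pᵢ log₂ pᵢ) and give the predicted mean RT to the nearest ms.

H = 0.29·log₂(1/0.29) + 0.25·log₂(1/0.25) + 0.27·log₂(1/0.27) + 0.19·log₂(1/0.19) = 1.9832 bits.
RT = 350 + 90 × 1.9832 = 528.48 ms.

528 ms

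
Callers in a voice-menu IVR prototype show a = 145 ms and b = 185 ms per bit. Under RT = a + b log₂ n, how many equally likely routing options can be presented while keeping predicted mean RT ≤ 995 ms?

24

Information budget: (995 − 145)/185 = 4.5946 bits, so n ≤ 2^4.5946 = 24.161 → at most 24.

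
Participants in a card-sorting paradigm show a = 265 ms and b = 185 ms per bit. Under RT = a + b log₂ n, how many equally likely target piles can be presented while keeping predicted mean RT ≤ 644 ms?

4

185·log₂ n ≤ 644 − 265 = 379, giving log₂ n ≤ 2.0486 and n ≤ 4.137. The largest whole number is 4.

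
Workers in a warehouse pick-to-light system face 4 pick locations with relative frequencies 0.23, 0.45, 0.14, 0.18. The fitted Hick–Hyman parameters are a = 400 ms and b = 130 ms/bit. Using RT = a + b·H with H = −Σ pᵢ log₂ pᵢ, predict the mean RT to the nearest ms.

H = 0.23·log₂(1/0.23) + 0.45·log₂(1/0.45) + 0.14·log₂(1/0.14) + 0.18·log₂(1/0.18) = 1.8485 bits.
RT = 400 + 130 × 1.8485 = 640.30 ms.

640 ms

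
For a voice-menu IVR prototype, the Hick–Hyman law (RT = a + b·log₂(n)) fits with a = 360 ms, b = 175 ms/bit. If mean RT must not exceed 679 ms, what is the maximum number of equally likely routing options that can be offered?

Set 360 + 175·log₂ n ≤ 679 → log₂ n ≤ (679 − 360)/175 = 1.8229.
So n ≤ 2^1.8229 = 3.538; the largest integer n is 3.

3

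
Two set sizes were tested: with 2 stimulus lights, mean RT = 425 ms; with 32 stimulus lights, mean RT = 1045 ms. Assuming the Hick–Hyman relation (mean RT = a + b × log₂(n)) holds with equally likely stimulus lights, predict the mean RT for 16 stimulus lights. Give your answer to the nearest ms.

890 ms

RT is linear in log₂ n, so two points fix the line:
  b = (1045 − 425) / (log₂ 32 − log₂ 2) = 620 / (5 − 1) = 155 ms/bit
  a = 425 − 155 × 1 = 270 ms
Then RT(16) = 270 + 155 × log₂ 16 = 270 + 155 × 4 ≈ 890.000 ms.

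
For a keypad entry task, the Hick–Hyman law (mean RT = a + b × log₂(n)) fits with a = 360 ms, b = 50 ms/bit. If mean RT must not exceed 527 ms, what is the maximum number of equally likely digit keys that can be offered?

Information budget: (527 − 360)/50 = 3.3400 bits, so n ≤ 2^3.3400 = 10.126 → at most 10.

10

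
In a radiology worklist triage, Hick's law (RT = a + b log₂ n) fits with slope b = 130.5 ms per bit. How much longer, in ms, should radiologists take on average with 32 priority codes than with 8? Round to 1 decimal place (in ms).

The intercept a cancels: ΔRT = b·(log₂ n₂ − log₂ n₁) = b·log₂(n₂/n₁).
log₂(32) − log₂(8) = log₂(32/8) = log₂(4) = 2.
ΔRT = 130.5 × 2.0000 = 261.000 ms.

261.0 ms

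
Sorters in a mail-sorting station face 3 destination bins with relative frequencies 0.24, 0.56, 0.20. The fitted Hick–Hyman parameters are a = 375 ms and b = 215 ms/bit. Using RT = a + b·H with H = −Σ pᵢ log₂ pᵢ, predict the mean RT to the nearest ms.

H = 0.24·log₂(1/0.24) + 0.56·log₂(1/0.56) + 0.20·log₂(1/0.20) = 1.4270 bits.
RT = 375 + 215 × 1.4270 = 681.80 ms.

682 ms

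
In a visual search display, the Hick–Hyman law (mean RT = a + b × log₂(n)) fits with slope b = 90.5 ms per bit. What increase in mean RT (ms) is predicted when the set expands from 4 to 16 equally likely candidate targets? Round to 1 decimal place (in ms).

181.0 ms

Only the slope matters, since a is common to both: ΔRT = b·log₂(n₂/n₁).
log₂(16) − log₂(4) = log₂(16/4) = log₂(4) = 2.
ΔRT = 90.5 × 2.0000 = 181.000 ms.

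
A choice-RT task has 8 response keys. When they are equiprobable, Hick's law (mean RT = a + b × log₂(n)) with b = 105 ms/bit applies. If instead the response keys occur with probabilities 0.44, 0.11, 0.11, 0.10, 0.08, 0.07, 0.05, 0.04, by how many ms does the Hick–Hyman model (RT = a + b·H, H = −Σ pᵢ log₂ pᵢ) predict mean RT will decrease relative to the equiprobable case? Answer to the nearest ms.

51 ms

Equiprobable entropy H₀ = log₂ 8 = 3.0000 bits.
Skewed entropy H = −Σ pᵢ log₂ pᵢ = 2.5158 bits.
ΔRT = b·(H₀ − H) = 105 × 0.4842 = 50.84 ms.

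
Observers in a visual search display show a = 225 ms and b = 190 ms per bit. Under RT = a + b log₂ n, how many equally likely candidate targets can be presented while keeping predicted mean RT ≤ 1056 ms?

20

Information budget: (1056 − 225)/190 = 4.3737 bits, so n ≤ 2^4.3737 = 20.731 → at most 20.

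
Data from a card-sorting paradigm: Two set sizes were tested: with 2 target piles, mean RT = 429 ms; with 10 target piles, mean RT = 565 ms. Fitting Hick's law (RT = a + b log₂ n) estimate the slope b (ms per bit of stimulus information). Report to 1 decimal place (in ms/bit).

b = (RT₂ − RT₁)/(log₂ n₂ − log₂ n₁) = (565 − 429)/(3.3219 − 1) = 58.572 ms/bit.

58.6 ms/bit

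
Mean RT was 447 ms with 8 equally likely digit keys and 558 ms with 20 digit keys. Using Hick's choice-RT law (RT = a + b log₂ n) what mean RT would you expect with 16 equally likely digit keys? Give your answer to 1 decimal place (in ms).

RT is linear in log₂ n, so two points fix the line:
  b = (558 − 447) / (log₂ 20 − log₂ 8) = 111 / (4.3219 − 3) = 83.968 ms/bit
  a = 447 − 83.968 × 3 = 195.095 ms
Then RT(16) = 195.095 + 83.968 × log₂ 16 = 195.095 + 83.968 × 4 ≈ 530.968 ms.

531.0 ms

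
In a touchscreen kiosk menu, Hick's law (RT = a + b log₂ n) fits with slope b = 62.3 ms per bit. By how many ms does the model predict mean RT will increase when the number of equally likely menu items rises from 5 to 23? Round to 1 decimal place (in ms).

137.2 ms

The intercept a cancels: ΔRT = b·(log₂ n₂ − log₂ n₁) = b·log₂(n₂/n₁).
log₂(23) − log₂(5) = 4.5236 − 2.3219 = 2.2016.
ΔRT = 62.3 × 2.2016 = 137.162 ms.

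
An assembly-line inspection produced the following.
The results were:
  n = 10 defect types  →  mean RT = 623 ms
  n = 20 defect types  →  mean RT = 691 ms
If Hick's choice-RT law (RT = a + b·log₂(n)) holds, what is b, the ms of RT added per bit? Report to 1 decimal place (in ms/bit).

68.0 ms/bit

Slope: b = (691 − 623) / (log₂ 20 − log₂ 10) = 68/1.0000 = 68.000 ms/bit.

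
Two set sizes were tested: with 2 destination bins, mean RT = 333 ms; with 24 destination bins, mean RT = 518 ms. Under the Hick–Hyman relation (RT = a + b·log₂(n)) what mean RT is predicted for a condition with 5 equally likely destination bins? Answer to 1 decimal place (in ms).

Fit slope and intercept:
  b = (518 − 333) / (log₂ 24 − log₂ 2) = 185 / (4.5850 − 1) = 51.604 ms/bit
  a = 333 − 51.604 × 1 = 281.396 ms
Then RT(5) = 281.396 + 51.604 × log₂ 5 = 281.396 + 51.604 × 2.3219 ≈ 401.217 ms.

401.2 ms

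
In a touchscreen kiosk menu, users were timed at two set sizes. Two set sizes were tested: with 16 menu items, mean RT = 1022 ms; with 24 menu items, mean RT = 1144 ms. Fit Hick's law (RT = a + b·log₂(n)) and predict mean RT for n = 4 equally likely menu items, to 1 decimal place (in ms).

604.9 ms

Solve the two-equation system in a and b:
  b = (1144 − 1022) / (log₂ 24 − log₂ 16) = 122 / (4.5850 − 4) = 208.560 ms/bit
  a = 1022 − 208.560 × 4 = 187.758 ms
Then RT(4) = 187.758 + 208.560 × log₂ 4 = 187.758 + 208.560 × 2 ≈ 604.879 ms.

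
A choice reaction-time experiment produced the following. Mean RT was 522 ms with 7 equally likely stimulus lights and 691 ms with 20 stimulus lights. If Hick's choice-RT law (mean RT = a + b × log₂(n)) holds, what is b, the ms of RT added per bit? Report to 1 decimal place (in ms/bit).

b = (RT₂ − RT₁)/(log₂ n₂ − log₂ n₁) = (691 − 522)/(4.3219 − 2.8074) = 111.583 ms/bit.

111.6 ms/bit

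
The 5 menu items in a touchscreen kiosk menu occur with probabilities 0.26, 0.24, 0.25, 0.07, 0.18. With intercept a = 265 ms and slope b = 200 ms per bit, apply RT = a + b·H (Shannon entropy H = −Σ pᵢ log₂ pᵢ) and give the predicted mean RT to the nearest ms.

708 ms

H = 0.26·log₂(1/0.26) + 0.24·log₂(1/0.24) + 0.25·log₂(1/0.25) + 0.07·log₂(1/0.07) + 0.18·log₂(1/0.18) = 2.2133 bits.
RT = 265 + 200 × 2.2133 = 707.66 ms.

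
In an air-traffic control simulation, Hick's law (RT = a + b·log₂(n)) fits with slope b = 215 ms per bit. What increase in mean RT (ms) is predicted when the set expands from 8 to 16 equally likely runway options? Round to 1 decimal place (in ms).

215.0 ms

Only the slope matters, since a is common to both: ΔRT = b·log₂(n₂/n₁).
log₂(16) − log₂(8) = log₂(16/8) = log₂(2) = 1.
ΔRT = 215 × 1.0000 = 215.000 ms.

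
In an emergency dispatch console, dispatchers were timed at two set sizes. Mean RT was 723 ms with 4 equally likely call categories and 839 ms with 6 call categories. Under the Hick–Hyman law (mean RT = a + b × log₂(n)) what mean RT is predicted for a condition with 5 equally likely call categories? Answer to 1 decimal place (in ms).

With log₂ n on the abscissa the relation is linear; from the two conditions:
  b = (839 − 723) / (log₂ 6 − log₂ 4) = 116 / (2.5850 − 2) = 198.303 ms/bit
  a = 723 − 198.303 × 2 = 326.393 ms
Then RT(5) = 326.393 + 198.303 × log₂ 5 = 326.393 + 198.303 × 2.3219 ≈ 786.839 ms.

786.8 ms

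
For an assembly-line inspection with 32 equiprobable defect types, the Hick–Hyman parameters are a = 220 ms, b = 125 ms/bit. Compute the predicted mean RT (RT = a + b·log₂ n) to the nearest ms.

log₂(32) = 5 bits, so RT = 220 + 125 × 5 ≈ 845.000 ms.

845 ms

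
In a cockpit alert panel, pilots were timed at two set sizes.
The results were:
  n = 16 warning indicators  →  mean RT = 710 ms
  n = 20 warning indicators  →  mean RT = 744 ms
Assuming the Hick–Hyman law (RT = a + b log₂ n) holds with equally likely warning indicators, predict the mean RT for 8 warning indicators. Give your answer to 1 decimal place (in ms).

604.4 ms

Fit slope and intercept:
  b = (744 − 710) / (log₂ 20 − log₂ 16) = 34 / (4.3219 − 4) = 105.614 ms/bit
  a = 710 − 105.614 × 4 = 287.545 ms
Then RT(8) = 287.545 + 105.614 × log₂ 8 = 287.545 + 105.614 × 3 ≈ 604.386 ms.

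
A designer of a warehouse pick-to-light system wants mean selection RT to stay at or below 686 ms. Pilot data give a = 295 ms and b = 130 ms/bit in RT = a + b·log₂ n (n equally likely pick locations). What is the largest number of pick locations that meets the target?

130·log₂ n ≤ 686 − 295 = 391, giving log₂ n ≤ 3.0077 and n ≤ 8.043. The largest whole number is 8.

8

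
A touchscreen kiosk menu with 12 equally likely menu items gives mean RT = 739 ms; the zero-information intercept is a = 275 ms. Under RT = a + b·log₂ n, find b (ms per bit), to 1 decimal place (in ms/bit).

12 alternatives carry log₂ 12 = 3.5850 bits; the choice cost is 739 − 275 = 464 ms, so b = 464/3.5850 = 129.430 ms/bit.

129.4 ms/bit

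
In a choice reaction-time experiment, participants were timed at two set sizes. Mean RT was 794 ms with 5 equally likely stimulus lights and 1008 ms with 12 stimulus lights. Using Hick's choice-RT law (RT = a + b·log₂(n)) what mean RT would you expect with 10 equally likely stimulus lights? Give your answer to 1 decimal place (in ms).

With log₂ n on the abscissa the relation is linear; from the two conditions:
  b = (1008 − 794) / (log₂ 12 − log₂ 5) = 214 / (3.5850 − 2.3219) = 169.433 ms/bit
  a = 794 − 169.433 × 2.3219 = 400.588 ms
Then RT(10) = 400.588 + 169.433 × log₂ 10 = 400.588 + 169.433 × 3.3219 ≈ 963.433 ms.

963.4 ms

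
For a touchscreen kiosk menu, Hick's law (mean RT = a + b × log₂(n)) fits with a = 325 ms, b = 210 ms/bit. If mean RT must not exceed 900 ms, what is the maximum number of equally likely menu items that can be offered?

6

210·log₂ n ≤ 900 − 325 = 575, giving log₂ n ≤ 2.7381 and n ≤ 6.672. The largest whole number is 6.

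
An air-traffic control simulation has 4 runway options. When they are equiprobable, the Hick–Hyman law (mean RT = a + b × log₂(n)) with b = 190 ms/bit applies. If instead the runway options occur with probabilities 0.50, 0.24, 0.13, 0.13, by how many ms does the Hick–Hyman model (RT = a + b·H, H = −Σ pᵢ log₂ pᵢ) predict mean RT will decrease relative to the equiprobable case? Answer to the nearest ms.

46 ms

Equiprobable entropy H₀ = log₂ 4 = 2.0000 bits.
Skewed entropy H = −Σ pᵢ log₂ pᵢ = 1.7594 bits.
ΔRT = b·(H₀ − H) = 190 × 0.2406 = 45.71 ms.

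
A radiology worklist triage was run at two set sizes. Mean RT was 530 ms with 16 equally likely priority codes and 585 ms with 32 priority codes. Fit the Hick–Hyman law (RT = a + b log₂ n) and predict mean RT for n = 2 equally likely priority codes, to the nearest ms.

365 ms

Fit slope and intercept:
  b = (585 − 530) / (log₂ 32 − log₂ 16) = 55 / (5 − 4) = 55 ms/bit
  a = 530 − 55 × 4 = 310 ms
Then RT(2) = 310 + 55 × log₂ 2 = 310 + 55 × 1 ≈ 365.000 ms.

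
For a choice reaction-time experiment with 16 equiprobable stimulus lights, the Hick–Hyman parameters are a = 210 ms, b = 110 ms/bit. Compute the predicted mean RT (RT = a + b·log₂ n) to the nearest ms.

log₂(16) = 4 bits, so RT = 210 + 110 × 4 ≈ 650.000 ms.

650 ms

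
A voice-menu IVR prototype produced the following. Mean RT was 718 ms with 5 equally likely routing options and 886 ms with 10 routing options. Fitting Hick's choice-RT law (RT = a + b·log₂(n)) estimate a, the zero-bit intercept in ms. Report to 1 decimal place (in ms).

b = (RT₂ − RT₁)/(log₂ n₂ − log₂ n₁) = (886 − 718)/(3.3219 − 2.3219) = 168.000 ms/bit.
a = RT₁ − b·log₂ n₁ = 718 − 168.000 × 2.3219 = 327.916 ms.

327.9 ms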